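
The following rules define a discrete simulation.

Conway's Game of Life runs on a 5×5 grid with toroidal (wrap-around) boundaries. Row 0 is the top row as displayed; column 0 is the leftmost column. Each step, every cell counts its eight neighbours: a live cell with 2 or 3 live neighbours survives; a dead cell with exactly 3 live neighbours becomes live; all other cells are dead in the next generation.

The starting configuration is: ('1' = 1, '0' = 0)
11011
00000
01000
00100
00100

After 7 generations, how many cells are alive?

2

t=0: 11011
00000
01000
00100
00100
t=1: 11111
01101
00000
01100
10101
t=2: 00000
00001
10010
11110
00000
t=3: 00000
00001
10010
11110
01100
t=4: 00000
00001
10010
10010
10010
t=5: 00001
00001
10010
11110
00000
t=6: 00000
10011
10010
11110
11111
t=7: 00000
10010
00000
00000
00000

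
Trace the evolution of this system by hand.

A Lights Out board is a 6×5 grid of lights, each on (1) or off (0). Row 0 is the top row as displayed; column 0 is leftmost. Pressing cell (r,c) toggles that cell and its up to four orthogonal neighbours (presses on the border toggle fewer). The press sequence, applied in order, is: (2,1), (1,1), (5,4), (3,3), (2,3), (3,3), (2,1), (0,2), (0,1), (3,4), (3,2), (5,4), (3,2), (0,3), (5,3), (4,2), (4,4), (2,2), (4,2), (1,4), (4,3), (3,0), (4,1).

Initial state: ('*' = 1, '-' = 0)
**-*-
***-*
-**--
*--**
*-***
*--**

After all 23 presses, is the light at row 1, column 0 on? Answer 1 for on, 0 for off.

step 0: **-*-
***-*
-**--
*--**
*-***
*--**
step 1: **-*-
*-*-*
*----
**-**
*-***
*--**
step 2: *--*-
-*--*
**---
**-**
*-***
*--**
step 3: *--*-
-*--*
**---
**-**
*-**-
*----
step 4: *--*-
-*--*
**-*-
***--
*-*--
*----
step 5: *--*-
-*-**
***-*
****-
*-*--
*----
step 6: *--*-
-*-**
*****
**--*
*-**-
*----
step 7: *--*-
---**
---**
*---*
*-**-
*----
step 8: ***--
--***
---**
*---*
*-**-
*----
step 9: -----
-****
---**
*---*
*-**-
*----
step 10: -----
-****
---*-
*--*-
*-***
*----
step 11: -----
-****
--**-
***--
*--**
*----
step 12: -----
-****
--**-
***--
*--*-
*--**
step 13: -----
-****
---*-
*--*-
*-**-
*--**
step 14: --***
-**-*
---*-
*--*-
*-**-
*--**
step 15: --***
-**-*
---*-
*--*-
*-*--
*-*--
step 16: --***
-**-*
---*-
*-**-
**-*-
*----
step 17: --***
-**-*
---*-
*-***
**--*
*---*
step 18: --***
-*--*
-**--
*--**
**--*
*---*
step 19: --***
-*--*
-**--
*-***
*-***
*-*-*
step 20: --**-
-*-*-
-**-*
*-***
*-***
*-*-*
step 21: --**-
-*-*-
-**-*
*-*-*
*----
*-***
step 22: --**-
-*-*-
***-*
-**-*
-----
*-***
step 23: --**-
-*-*-
***-*
--*-*
***--
*****

0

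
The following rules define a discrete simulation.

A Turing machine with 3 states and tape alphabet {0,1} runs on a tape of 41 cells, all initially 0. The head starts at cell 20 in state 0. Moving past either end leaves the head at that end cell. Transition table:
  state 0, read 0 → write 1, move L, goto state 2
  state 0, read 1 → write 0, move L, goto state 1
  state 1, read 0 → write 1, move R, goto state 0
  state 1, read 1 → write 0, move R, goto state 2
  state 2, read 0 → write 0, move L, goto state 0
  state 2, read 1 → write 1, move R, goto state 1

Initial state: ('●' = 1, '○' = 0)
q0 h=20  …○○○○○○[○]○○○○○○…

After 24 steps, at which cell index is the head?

gen 0: q0 h=20  …○○○○○○[○]○○○○○○…
gen 1: q2 h=19  …○○○○○○[○]●○○○○○…
gen 2: q0 h=18  …○○○○○○[○]○●○○○○…
gen 3: q2 h=17  …○○○○○○[○]●○●○○○…
gen 4: q0 h=16  …○○○○○○[○]○●○●○○…
gen 5: q2 h=15  …○○○○○○[○]●○●○●○…
gen 6: q0 h=14  …○○○○○○[○]○●○●○●…
gen 7: q2 h=13  …○○○○○○[○]●○●○●○…
gen 8: q0 h=12  …○○○○○○[○]○●○●○●…
gen 9: q2 h=11  …○○○○○○[○]●○●○●○…
gen 10: q0 h=10  …○○○○○○[○]○●○●○●…
gen 11: q2 h= 9  …○○○○○○[○]●○●○●○…
gen 12: q0 h= 8  …○○○○○○[○]○●○●○●…
gen 13: q2 h= 7  …○○○○○○[○]●○●○●○…
gen 14: q0 h= 6  |○○○○○○[○]○●○●○●…
gen 15: q2 h= 5  |○○○○○[○]●○●○●○…
gen 16: q0 h= 4  |○○○○[○]○●○●○●…
gen 17: q2 h= 3  |○○○[○]●○●○●○…
gen 18: q0 h= 2  |○○[○]○●○●○●…
gen 19: q2 h= 1  |○[○]●○●○●○…
gen 20: q0 h= 0  |[○]○●○●○●…
gen 21: q2 h= 0  |[●]○●○●○●…
gen 22: q1 h= 1  |●[○]●○●○●○…
gen 23: q0 h= 2  |●●[●]○●○●○●…
gen 24: q1 h= 1  |●[●]○○●○●○…

1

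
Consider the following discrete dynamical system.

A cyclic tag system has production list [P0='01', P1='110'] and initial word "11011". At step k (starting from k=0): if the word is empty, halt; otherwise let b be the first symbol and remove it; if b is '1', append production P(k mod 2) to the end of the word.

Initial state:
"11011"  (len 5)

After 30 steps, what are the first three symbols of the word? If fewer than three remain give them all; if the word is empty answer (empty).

t=0: "11011"  (len 5)
t=1: "101101"  (len 6)
t=2: "01101110"  (len 8)
t=3: "1101110"  (len 7)
t=4: "101110110"  (len 9)
t=5: "0111011001"  (len 10)
t=6: "111011001"  (len 9)
t=7: "1101100101"  (len 10)
t=8: "101100101110"  (len 12)
t=9: "0110010111001"  (len 13)
t=10: "110010111001"  (len 12)
t=11: "1001011100101"  (len 13)
t=12: "001011100101110"  (len 15)
t=13: "01011100101110"  (len 14)
t=14: "1011100101110"  (len 13)
t=15: "01110010111001"  (len 14)
t=16: "1110010111001"  (len 13)
t=17: "11001011100101"  (len 14)
t=18: "1001011100101110"  (len 16)
t=19: "00101110010111001"  (len 17)
t=20: "0101110010111001"  (len 16)
t=21: "101110010111001"  (len 15)
t=22: "01110010111001110"  (len 17)
t=23: "1110010111001110"  (len 16)
t=24: "110010111001110110"  (len 18)
t=25: "1001011100111011001"  (len 19)
t=26: "001011100111011001110"  (len 21)
t=27: "01011100111011001110"  (len 20)
t=28: "1011100111011001110"  (len 19)
t=29: "01110011101100111001"  (len 20)
t=30: "1110011101100111001"  (len 19)

111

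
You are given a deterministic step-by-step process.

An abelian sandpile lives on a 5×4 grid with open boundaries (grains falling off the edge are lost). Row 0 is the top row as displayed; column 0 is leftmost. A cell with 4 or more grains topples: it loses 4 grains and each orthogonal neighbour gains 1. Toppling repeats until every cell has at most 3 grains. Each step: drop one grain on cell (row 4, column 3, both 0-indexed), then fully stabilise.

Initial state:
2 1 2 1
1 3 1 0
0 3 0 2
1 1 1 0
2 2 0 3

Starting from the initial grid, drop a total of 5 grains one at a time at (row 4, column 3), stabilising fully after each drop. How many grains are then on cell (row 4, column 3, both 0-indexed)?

[0] 2 1 2 1
1 3 1 0
0 3 0 2
1 1 1 0
2 2 0 3
[1] 2 1 2 1
1 3 1 0
0 3 0 2
1 1 1 1
2 2 1 0
[2] 2 1 2 1
1 3 1 0
0 3 0 2
1 1 1 1
2 2 1 1
[3] 2 1 2 1
1 3 1 0
0 3 0 2
1 1 1 1
2 2 1 2
[4] 2 1 2 1
1 3 1 0
0 3 0 2
1 1 1 1
2 2 1 3
[5] 2 1 2 1
1 3 1 0
0 3 0 2
1 1 1 2
2 2 2 0

0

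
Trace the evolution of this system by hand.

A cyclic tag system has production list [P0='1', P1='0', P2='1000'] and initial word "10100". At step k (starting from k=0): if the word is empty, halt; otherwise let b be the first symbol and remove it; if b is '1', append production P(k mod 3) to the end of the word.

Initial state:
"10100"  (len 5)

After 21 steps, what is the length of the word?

0

0) "10100"  (len 5)
1) "01001"  (len 5)
2) "1001"  (len 4)
3) "0011000"  (len 7)
4) "011000"  (len 6)
5) "11000"  (len 5)
6) "10001000"  (len 8)
7) "00010001"  (len 8)
8) "0010001"  (len 7)
9) "010001"  (len 6)
10) "10001"  (len 5)
11) "00010"  (len 5)
12) "0010"  (len 4)
13) "010"  (len 3)
14) "10"  (len 2)
15) "01000"  (len 5)
16) "1000"  (len 4)
17) "0000"  (len 4)
18) "000"  (len 3)
19) "00"  (len 2)
20) "0"  (len 1)
21) (halted — word empty)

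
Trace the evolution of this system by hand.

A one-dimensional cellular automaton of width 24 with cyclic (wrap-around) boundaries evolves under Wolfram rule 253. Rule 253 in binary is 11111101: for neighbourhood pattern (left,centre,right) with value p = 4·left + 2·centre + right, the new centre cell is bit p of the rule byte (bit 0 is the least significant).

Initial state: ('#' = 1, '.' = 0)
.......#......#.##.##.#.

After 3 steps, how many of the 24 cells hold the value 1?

24

step 0: .......#......#.##.##.#.
step 1: ######.######.##########
step 2: ########################
step 3: ########################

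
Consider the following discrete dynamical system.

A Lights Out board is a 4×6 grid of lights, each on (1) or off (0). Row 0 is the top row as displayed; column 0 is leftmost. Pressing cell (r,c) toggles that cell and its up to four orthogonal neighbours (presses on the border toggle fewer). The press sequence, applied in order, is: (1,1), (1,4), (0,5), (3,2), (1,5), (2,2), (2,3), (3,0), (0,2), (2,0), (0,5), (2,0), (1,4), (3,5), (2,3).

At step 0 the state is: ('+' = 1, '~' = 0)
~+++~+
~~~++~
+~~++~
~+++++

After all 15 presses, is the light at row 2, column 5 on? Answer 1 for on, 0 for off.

0) ~+++~+
~~~++~
+~~++~
~+++++
1) ~~++~+
+++++~
++~++~
~+++++
2) ~~++++
+++~~+
++~+~~
~+++++
3) ~~++~~
+++~~~
++~+~~
~+++++
4) ~~++~~
+++~~~
++++~~
~~~~++
5) ~~++~+
+++~++
++++~+
~~~~++
6) ~~++~+
++~~++
+~~~~+
~~+~++
7) ~~++~+
++~+++
+~++++
~~++++
8) ~~++~+
++~+++
~~++++
++++++
9) ~+~~~+
++++++
~~++++
++++++
10) ~+~~~+
~+++++
++++++
~+++++
11) ~+~~+~
~++++~
++++++
~+++++
12) ~+~~+~
+++++~
~~++++
++++++
13) ~+~~~~
+++~~+
~~++~+
++++++
14) ~+~~~~
+++~~+
~~++~~
++++~~
15) ~+~~~~
++++~+
~~~~+~
+++~~~

0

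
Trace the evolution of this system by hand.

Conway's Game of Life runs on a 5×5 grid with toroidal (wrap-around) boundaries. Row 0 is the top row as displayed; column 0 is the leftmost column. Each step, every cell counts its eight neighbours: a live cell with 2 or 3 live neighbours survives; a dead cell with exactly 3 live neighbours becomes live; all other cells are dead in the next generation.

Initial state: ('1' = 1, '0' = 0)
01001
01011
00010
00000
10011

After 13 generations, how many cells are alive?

9

k=0  01001
01011
00010
00000
10011
k=1  01000
00011
00111
00010
10011
k=2  00100
10001
00100
10000
10111
k=3  00100
01010
11001
10100
10111
k=4  10000
01011
00011
00100
10101
k=5  00100
00110
10001
11100
10011
k=6  01100
01111
10001
00100
10011
k=7  00000
00001
10001
01000
10011
k=8  10010
10001
10001
01010
10001
k=9  01010
01010
01010
01010
11110
k=10  00010
11011
11011
00010
10010
k=11  01010
01000
01000
01010
00110
k=12  01010
11000
11000
01010
01011
k=13  01010
00001
00001
01010
01011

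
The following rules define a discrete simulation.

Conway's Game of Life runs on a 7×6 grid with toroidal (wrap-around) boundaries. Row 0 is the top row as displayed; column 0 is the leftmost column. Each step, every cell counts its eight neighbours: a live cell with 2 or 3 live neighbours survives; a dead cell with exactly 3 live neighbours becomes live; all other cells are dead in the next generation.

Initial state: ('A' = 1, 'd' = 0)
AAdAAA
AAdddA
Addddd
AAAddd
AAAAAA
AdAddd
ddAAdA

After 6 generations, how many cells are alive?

0) AAdAAA
AAdddA
Addddd
AAAddd
AAAAAA
AdAddd
ddAAdA
1) dddAdd
ddAddd
ddAddd
ddddAd
ddddAd
dddddd
dddddd
2) dddddd
ddAAdd
dddAdd
dddAdd
dddddd
dddddd
dddddd
3) dddddd
ddAAdd
dddAAd
dddddd
dddddd
dddddd
dddddd
4) dddddd
ddAAAd
ddAAAd
dddddd
dddddd
dddddd
dddddd
5) dddAdd
ddAdAd
ddAdAd
dddAdd
dddddd
dddddd
dddddd
6) dddAdd
ddAdAd
ddAdAd
dddAdd
dddddd
dddddd
dddddd

6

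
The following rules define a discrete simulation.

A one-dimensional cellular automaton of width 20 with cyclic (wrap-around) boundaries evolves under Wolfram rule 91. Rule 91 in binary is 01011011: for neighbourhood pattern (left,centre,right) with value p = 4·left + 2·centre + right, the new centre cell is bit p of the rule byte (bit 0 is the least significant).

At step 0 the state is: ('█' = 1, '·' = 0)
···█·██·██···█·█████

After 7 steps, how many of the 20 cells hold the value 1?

11

step 0: ···█·██·██···█·█████
step 1: ███··██·█████··█···█
step 2: ··█████·█···███·████
step 3: ███···█··████·█·█··█
step 4: ··████·███··█····███
step 5: ███··█·█·███·█████·█
step 6: ··███····█·█·█···█·█
step 7: ███·█████·····███···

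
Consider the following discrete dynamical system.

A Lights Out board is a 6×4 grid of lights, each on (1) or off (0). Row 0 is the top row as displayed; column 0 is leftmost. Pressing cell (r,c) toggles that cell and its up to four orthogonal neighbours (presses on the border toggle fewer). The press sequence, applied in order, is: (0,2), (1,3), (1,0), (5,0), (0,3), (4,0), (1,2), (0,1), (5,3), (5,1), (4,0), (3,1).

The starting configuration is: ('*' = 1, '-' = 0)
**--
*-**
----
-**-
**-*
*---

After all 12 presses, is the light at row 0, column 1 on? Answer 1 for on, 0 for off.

1

k=0  **--
*-**
----
-**-
**-*
*---
k=1  *-**
*--*
----
-**-
**-*
*---
k=2  *-*-
*-*-
---*
-**-
**-*
*---
k=3  --*-
-**-
*--*
-**-
**-*
*---
k=4  --*-
-**-
*--*
-**-
-*-*
-*--
k=5  ---*
-***
*--*
-**-
-*-*
-*--
k=6  ---*
-***
*--*
***-
*--*
**--
k=7  --**
----
*-**
***-
*--*
**--
k=8  **-*
-*--
*-**
***-
*--*
**--
k=9  **-*
-*--
*-**
***-
*---
****
k=10  **-*
-*--
*-**
***-
**--
---*
k=11  **-*
-*--
*-**
-**-
----
*--*
k=12  **-*
-*--
****
*---
-*--
*--*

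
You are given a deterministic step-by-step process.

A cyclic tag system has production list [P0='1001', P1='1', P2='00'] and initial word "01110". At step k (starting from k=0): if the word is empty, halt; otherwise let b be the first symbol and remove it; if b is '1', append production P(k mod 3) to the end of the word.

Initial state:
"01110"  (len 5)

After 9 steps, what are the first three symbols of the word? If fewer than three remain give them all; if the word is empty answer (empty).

001

t=0: "01110"  (len 5)
t=1: "1110"  (len 4)
t=2: "1101"  (len 4)
t=3: "10100"  (len 5)
t=4: "01001001"  (len 8)
t=5: "1001001"  (len 7)
t=6: "00100100"  (len 8)
t=7: "0100100"  (len 7)
t=8: "100100"  (len 6)
t=9: "0010000"  (len 7)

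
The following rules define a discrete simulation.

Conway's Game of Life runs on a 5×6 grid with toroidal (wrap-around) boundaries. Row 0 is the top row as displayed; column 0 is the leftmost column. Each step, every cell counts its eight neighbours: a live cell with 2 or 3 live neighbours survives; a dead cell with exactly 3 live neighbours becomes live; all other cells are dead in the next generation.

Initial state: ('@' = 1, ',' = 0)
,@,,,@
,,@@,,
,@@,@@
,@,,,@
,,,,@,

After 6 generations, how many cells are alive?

15

step 0: ,@,,,@
,,@@,,
,@@,@@
,@,,,@
,,,,@,
step 1: ,,@@@,
,,,@,@
,@,,@@
,@@@,@
,,,,@@
step 2: ,,@,,,
@,,,,@
,@,,,@
,@@@,,
@@,,,@
step 3: ,,,,,,
@@,,,@
,@,,@@
,,,,@@
@,,@,,
step 4: ,@,,,@
,@,,@@
,@,,,,
,,,@,,
,,,,@@
step 5: ,,,,,,
,@@,@@
@,@,@,
,,,,@,
@,,,@@
step 6: ,@,@,,
@@@,@@
@,@,@,
@@,,@,
,,,,@@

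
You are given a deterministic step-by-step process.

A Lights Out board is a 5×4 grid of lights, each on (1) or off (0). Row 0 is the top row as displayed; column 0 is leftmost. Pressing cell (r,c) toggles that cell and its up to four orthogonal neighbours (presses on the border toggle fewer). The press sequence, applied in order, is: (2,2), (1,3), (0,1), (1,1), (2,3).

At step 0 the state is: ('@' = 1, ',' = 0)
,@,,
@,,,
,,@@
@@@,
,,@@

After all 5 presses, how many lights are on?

11

0) ,@,,
@,,,
,,@@
@@@,
,,@@
1) ,@,,
@,@,
,@,,
@@,,
,,@@
2) ,@,@
@,,@
,@,@
@@,,
,,@@
3) @,@@
@@,@
,@,@
@@,,
,,@@
4) @@@@
,,@@
,,,@
@@,,
,,@@
5) @@@@
,,@,
,,@,
@@,@
,,@@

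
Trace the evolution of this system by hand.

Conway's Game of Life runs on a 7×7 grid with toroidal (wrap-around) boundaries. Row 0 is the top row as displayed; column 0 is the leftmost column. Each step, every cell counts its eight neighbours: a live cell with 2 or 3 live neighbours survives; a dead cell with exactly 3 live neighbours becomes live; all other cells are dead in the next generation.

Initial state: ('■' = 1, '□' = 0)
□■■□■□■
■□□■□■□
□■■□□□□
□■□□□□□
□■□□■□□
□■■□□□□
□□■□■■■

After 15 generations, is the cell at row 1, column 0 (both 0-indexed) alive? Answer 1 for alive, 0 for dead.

step 0: □■■□■□■
■□□■□■□
□■■□□□□
□■□□□□□
□■□□■□□
□■■□□□□
□□■□■■■
step 1: □■■□□□□
■□□■■■■
■■■□□□□
■■□□□□□
■■□□□□□
■■■□■□□
□□□□■□■
step 2: □■■□□□□
□□□■■■■
□□■■■■□
□□□□□□■
□□□□□□■
□□■■□■■
□□□□□■□
step 3: □□■■□□■
□■□□□□■
□□■□□□□
□□□■■□■
■□□□□□■
□□□□■■■
□■□■■■■
step 4: □■□■□□■
■■□■□□□
■□■■□■□
■□□■□■■
■□□■□□□
□□□■□□□
□□□□□□□
step 5: □■□□□□□
□□□■□□□
□□□■□■□
■□□■□■□
■□■■□□□
□□□□□□□
□□■□□□□
step 6: □□■□□□□
□□■□■□□
□□■■□□■
□■□■□□□
□■■■■□■
□■■■□□□
□□□□□□□
step 7: □□□■□□□
□■■□□□□
□■□□■□□
□■□□□■□
□□□□■□□
■■□□■□□
□■□■□□□
step 8: □■□■□□□
□■■■□□□
■■□□□□□
□□□□■■□
■■□□■■□
■■■■■□□
■■□■■□□
step 9: □□□□□□□
□□□■□□□
■■□■■□□
□□□□■■□
■□□□□□□
□□□□□□□
□□□□□□□
step 10: □□□□□□□
□□■■■□□
□□■■□■□
■■□■■■■
□□□□□□□
□□□□□□□
□□□□□□□
step 11: □□□■□□□
□□■□■□□
■□□□□□□
■■□■□■■
■□□□■■■
□□□□□□□
□□□□□□□
step 12: □□□■□□□
□□□■□□□
■□■■■■□
□■□□□□□
□■□□■□□
□□□□□■■
□□□□□□□
step 13: □□□□□□□
□□□□□□□
□■■■■□□
■■□□□■□
■□□□□■□
□□□□□■□
□□□□□□□
step 14: □□□□□□□
□□■■□□□
■■■■■□□
■□□■□■□
■■□□■■□
□□□□□□■
□□□□□□□
step 15: □□□□□□□
□□□□■□□
■□□□□□■
□□□□□■□
■■□□■■□
■□□□□■■
□□□□□□□

0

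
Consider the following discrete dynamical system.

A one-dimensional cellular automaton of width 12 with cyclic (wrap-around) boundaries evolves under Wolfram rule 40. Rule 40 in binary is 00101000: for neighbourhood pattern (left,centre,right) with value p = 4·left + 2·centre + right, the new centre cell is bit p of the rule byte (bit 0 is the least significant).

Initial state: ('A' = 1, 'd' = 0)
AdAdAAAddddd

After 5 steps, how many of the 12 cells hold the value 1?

k=0  AdAdAAAddddd
k=1  dAdAAddddddd
k=2  ddAAdddddddd
k=3  ddAddddddddd
k=4  dddddddddddd
k=5  dddddddddddd

0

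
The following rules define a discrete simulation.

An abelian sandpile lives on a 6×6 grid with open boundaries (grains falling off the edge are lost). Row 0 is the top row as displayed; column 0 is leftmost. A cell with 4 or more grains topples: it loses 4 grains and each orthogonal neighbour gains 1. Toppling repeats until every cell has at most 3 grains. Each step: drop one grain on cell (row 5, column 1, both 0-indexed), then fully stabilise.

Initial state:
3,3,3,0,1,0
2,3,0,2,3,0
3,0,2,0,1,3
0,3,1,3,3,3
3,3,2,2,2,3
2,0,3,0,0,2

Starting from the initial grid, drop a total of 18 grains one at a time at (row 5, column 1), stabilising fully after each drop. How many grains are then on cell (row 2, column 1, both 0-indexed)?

t=0: 3,3,3,0,1,0
2,3,0,2,3,0
3,0,2,0,1,3
0,3,1,3,3,3
3,3,2,2,2,3
2,0,3,0,0,2
t=1: 3,3,3,0,1,0
2,3,0,2,3,0
3,0,2,0,1,3
0,3,1,3,3,3
3,3,2,2,2,3
2,1,3,0,0,2
t=2: 3,3,3,0,1,0
2,3,0,2,3,0
3,0,2,0,1,3
0,3,1,3,3,3
3,3,2,2,2,3
2,2,3,0,0,2
t=3: 3,3,3,0,1,0
2,3,0,2,3,0
3,0,2,0,1,3
0,3,1,3,3,3
3,3,2,2,2,3
2,3,3,0,0,2
t=4: 3,3,3,0,1,0
2,3,0,2,3,0
3,1,2,0,1,3
2,0,3,3,3,3
1,3,0,3,2,3
0,3,1,1,0,2
t=5: 3,3,3,0,1,0
2,3,0,2,3,0
3,1,2,0,1,3
2,1,3,3,3,3
2,0,1,3,2,3
1,1,2,1,0,2
t=6: 3,3,3,0,1,0
2,3,0,2,3,0
3,1,2,0,1,3
2,1,3,3,3,3
2,0,1,3,2,3
1,2,2,1,0,2
t=7: 3,3,3,0,1,0
2,3,0,2,3,0
3,1,2,0,1,3
2,1,3,3,3,3
2,0,1,3,2,3
1,3,2,1,0,2
t=8: 3,3,3,0,1,0
2,3,0,2,3,0
3,1,2,0,1,3
2,1,3,3,3,3
2,1,1,3,2,3
2,0,3,1,0,2
t=9: 3,3,3,0,1,0
2,3,0,2,3,0
3,1,2,0,1,3
2,1,3,3,3,3
2,1,1,3,2,3
2,1,3,1,0,2
t=10: 3,3,3,0,1,0
2,3,0,2,3,0
3,1,2,0,1,3
2,1,3,3,3,3
2,1,1,3,2,3
2,2,3,1,0,2
t=11: 3,3,3,0,1,0
2,3,0,2,3,0
3,1,2,0,1,3
2,1,3,3,3,3
2,1,1,3,2,3
2,3,3,1,0,2
t=12: 3,3,3,0,1,0
2,3,0,2,3,0
3,1,2,0,1,3
2,1,3,3,3,3
2,2,2,3,2,3
3,1,0,2,0,2
t=13: 3,3,3,0,1,0
2,3,0,2,3,0
3,1,2,0,1,3
2,1,3,3,3,3
2,2,2,3,2,3
3,2,0,2,0,2
t=14: 3,3,3,0,1,0
2,3,0,2,3,0
3,1,2,0,1,3
2,1,3,3,3,3
2,2,2,3,2,3
3,3,0,2,0,2
t=15: 3,3,3,0,1,0
2,3,0,2,3,0
3,1,2,0,1,3
2,1,3,3,3,3
3,3,2,3,2,3
0,1,1,2,0,2
t=16: 3,3,3,0,1,0
2,3,0,2,3,0
3,1,2,0,1,3
2,1,3,3,3,3
3,3,2,3,2,3
0,2,1,2,0,2
t=17: 3,3,3,0,1,0
2,3,0,2,3,0
3,1,2,0,1,3
2,1,3,3,3,3
3,3,2,3,2,3
0,3,1,2,0,2
t=18: 3,3,3,0,1,0
2,3,0,2,3,0
3,1,2,0,1,3
3,2,3,3,3,3
0,1,3,3,2,3
2,1,2,2,0,2

1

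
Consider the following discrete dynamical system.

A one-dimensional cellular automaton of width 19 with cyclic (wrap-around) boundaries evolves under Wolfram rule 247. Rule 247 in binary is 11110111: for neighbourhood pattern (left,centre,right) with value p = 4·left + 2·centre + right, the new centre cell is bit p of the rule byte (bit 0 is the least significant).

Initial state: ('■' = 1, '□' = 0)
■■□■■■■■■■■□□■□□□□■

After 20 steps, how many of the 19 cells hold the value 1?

17

k=0  ■■□■■■■■■■■□□■□□□□■
k=1  ■■■□■■■■■■■■■■■■■■□
k=2  □■■■□■■■■■■■■■■■■■■
k=3  ■□■■■□■■■■■■■■■■■■■
k=4  ■■□■■■□■■■■■■■■■■■■
k=5  ■■■□■■■□■■■■■■■■■■■
k=6  ■■■■□■■■□■■■■■■■■■■
k=7  ■■■■■□■■■□■■■■■■■■■
k=8  ■■■■■■□■■■□■■■■■■■■
k=9  ■■■■■■■□■■■□■■■■■■■
k=10  ■■■■■■■■□■■■□■■■■■■
k=11  ■■■■■■■■■□■■■□■■■■■
k=12  ■■■■■■■■■■□■■■□■■■■
k=13  ■■■■■■■■■■■□■■■□■■■
k=14  ■■■■■■■■■■■■□■■■□■■
k=15  ■■■■■■■■■■■■■□■■■□■
k=16  ■■■■■■■■■■■■■■□■■■□
k=17  □■■■■■■■■■■■■■■□■■■
k=18  ■□■■■■■■■■■■■■■■□■■
k=19  ■■□■■■■■■■■■■■■■■□■
k=20  ■■■□■■■■■■■■■■■■■■□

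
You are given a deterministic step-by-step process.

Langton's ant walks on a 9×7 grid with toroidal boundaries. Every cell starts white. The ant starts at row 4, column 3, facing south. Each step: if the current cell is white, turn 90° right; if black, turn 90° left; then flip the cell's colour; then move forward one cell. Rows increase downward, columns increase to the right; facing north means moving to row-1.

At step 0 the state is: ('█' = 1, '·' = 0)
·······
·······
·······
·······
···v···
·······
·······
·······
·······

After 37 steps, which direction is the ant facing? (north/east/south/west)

east

[0] ·······
·······
·······
·······
···v···
·······
·······
·······
·······
[1] ·······
·······
·······
·······
··<█···
·······
·······
·······
·······
[2] ·······
·······
·······
··^····
··██···
·······
·······
·······
·······
[3] ·······
·······
·······
··█>···
··██···
·······
·······
·······
·······
[4] ·······
·······
·······
··██···
··█v···
·······
·······
·······
·······
[5] ·······
·······
·······
··██···
··█·>··
·······
·······
·······
·······
[6] ·······
·······
·······
··██···
··█·█··
····v··
·······
·······
·······
[7] ·······
·······
·······
··██···
··█·█··
···<█··
·······
·······
·······
[8] ·······
·······
·······
··██···
··█^█··
···██··
·······
·······
·······
[9] ·······
·······
·······
··██···
··██>··
···██··
·······
·······
·······
[10] ·······
·······
·······
··██^··
··██···
···██··
·······
·······
·······
[11] ·······
·······
·······
··███>·
··██···
···██··
·······
·······
·······
[12] ·······
·······
·······
··████·
··██·v·
···██··
·······
·······
·······
[13] ·······
·······
·······
··████·
··██<█·
···██··
·······
·······
·······
[14] ·······
·······
·······
··██^█·
··████·
···██··
·······
·······
·······
[15] ·······
·······
·······
··█<·█·
··████·
···██··
·······
·······
·······
[16] ·······
·······
·······
··█··█·
··█v██·
···██··
·······
·······
·······
[17] ·······
·······
·······
··█··█·
··█·>█·
···██··
·······
·······
·······
[18] ·······
·······
·······
··█·^█·
··█··█·
···██··
·······
·······
·······
[19] ·······
·······
·······
··█·█>·
··█··█·
···██··
·······
·······
·······
[20] ·······
·······
·····^·
··█·█··
··█··█·
···██··
·······
·······
·······
[21] ·······
·······
·····█>
··█·█··
··█··█·
···██··
·······
·······
·······
[22] ·······
·······
·····██
··█·█·v
··█··█·
···██··
·······
·······
·······
[23] ·······
·······
·····██
··█·█<█
··█··█·
···██··
·······
·······
·······
[24] ·······
·······
·····^█
··█·███
··█··█·
···██··
·······
·······
·······
[25] ·······
·······
····<·█
··█·███
··█··█·
···██··
·······
·······
·······
[26] ·······
····^··
····█·█
··█·███
··█··█·
···██··
·······
·······
·······
[27] ·······
····█>·
····█·█
··█·███
··█··█·
···██··
·······
·······
·······
[28] ·······
····██·
····█v█
··█·███
··█··█·
···██··
·······
·······
·······
[29] ·······
····██·
····<██
··█·███
··█··█·
···██··
·······
·······
·······
[30] ·······
····██·
·····██
··█·v██
··█··█·
···██··
·······
·······
·······
[31] ·······
····██·
·····██
··█··>█
··█··█·
···██··
·······
·······
·······
[32] ·······
····██·
·····^█
··█···█
··█··█·
···██··
·······
·······
·······
[33] ·······
····██·
····<·█
··█···█
··█··█·
···██··
·······
·······
·······
[34] ·······
····^█·
····█·█
··█···█
··█··█·
···██··
·······
·······
·······
[35] ·······
···<·█·
····█·█
··█···█
··█··█·
···██··
·······
·······
·······
[36] ···^···
···█·█·
····█·█
··█···█
··█··█·
···██··
·······
·······
·······
[37] ···█>··
···█·█·
····█·█
··█···█
··█··█·
···██··
·······
·······
·······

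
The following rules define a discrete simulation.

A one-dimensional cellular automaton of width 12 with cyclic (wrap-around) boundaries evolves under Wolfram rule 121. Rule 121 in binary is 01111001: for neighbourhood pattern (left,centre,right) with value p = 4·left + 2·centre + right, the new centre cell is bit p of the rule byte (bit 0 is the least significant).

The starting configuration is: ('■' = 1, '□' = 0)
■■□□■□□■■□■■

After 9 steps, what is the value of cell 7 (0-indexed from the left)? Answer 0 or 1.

0

step 0: ■■□□■□□■■□■■
step 1: □■■□□■□■■■■□
step 2: □■■■□□■■□□■■
step 3: ■■□■■□■■■□■■
step 4: □■■■■■■□■■■□
step 5: □■□□□□■■■□■■
step 6: ■□■■■□■□■■■■
step 7: ■■■□■■□■■□□□
step 8: ■□■■■■■■■■■□
step 9: □■■□□□□□□□■■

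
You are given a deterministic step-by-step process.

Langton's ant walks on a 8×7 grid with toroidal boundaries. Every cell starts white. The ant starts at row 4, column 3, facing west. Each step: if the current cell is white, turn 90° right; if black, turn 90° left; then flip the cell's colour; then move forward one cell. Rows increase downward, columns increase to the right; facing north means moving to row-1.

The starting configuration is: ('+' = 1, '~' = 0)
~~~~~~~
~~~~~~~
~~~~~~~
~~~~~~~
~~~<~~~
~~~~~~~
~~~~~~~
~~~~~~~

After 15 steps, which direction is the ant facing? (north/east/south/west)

north

k=0  ~~~~~~~
~~~~~~~
~~~~~~~
~~~~~~~
~~~<~~~
~~~~~~~
~~~~~~~
~~~~~~~
k=1  ~~~~~~~
~~~~~~~
~~~~~~~
~~~^~~~
~~~+~~~
~~~~~~~
~~~~~~~
~~~~~~~
k=2  ~~~~~~~
~~~~~~~
~~~~~~~
~~~+>~~
~~~+~~~
~~~~~~~
~~~~~~~
~~~~~~~
k=3  ~~~~~~~
~~~~~~~
~~~~~~~
~~~++~~
~~~+v~~
~~~~~~~
~~~~~~~
~~~~~~~
k=4  ~~~~~~~
~~~~~~~
~~~~~~~
~~~++~~
~~~<+~~
~~~~~~~
~~~~~~~
~~~~~~~
k=5  ~~~~~~~
~~~~~~~
~~~~~~~
~~~++~~
~~~~+~~
~~~v~~~
~~~~~~~
~~~~~~~
k=6  ~~~~~~~
~~~~~~~
~~~~~~~
~~~++~~
~~~~+~~
~~<+~~~
~~~~~~~
~~~~~~~
k=7  ~~~~~~~
~~~~~~~
~~~~~~~
~~~++~~
~~^~+~~
~~++~~~
~~~~~~~
~~~~~~~
k=8  ~~~~~~~
~~~~~~~
~~~~~~~
~~~++~~
~~+>+~~
~~++~~~
~~~~~~~
~~~~~~~
k=9  ~~~~~~~
~~~~~~~
~~~~~~~
~~~++~~
~~+++~~
~~+v~~~
~~~~~~~
~~~~~~~
k=10  ~~~~~~~
~~~~~~~
~~~~~~~
~~~++~~
~~+++~~
~~+~>~~
~~~~~~~
~~~~~~~
k=11  ~~~~~~~
~~~~~~~
~~~~~~~
~~~++~~
~~+++~~
~~+~+~~
~~~~v~~
~~~~~~~
k=12  ~~~~~~~
~~~~~~~
~~~~~~~
~~~++~~
~~+++~~
~~+~+~~
~~~<+~~
~~~~~~~
k=13  ~~~~~~~
~~~~~~~
~~~~~~~
~~~++~~
~~+++~~
~~+^+~~
~~~++~~
~~~~~~~
k=14  ~~~~~~~
~~~~~~~
~~~~~~~
~~~++~~
~~+++~~
~~++>~~
~~~++~~
~~~~~~~
k=15  ~~~~~~~
~~~~~~~
~~~~~~~
~~~++~~
~~++^~~
~~++~~~
~~~++~~
~~~~~~~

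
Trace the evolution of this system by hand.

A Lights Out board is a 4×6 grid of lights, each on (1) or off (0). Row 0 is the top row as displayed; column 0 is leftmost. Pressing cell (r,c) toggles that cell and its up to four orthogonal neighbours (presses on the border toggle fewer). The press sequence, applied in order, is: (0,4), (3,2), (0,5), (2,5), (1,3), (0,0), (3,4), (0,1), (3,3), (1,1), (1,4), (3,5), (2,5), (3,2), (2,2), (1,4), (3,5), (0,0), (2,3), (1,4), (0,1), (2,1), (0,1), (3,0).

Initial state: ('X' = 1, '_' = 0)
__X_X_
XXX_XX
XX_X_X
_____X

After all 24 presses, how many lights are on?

10

t=0: __X_X_
XXX_XX
XX_X_X
_____X
t=1: __XX_X
XXX__X
XX_X_X
_____X
t=2: __XX_X
XXX__X
XXXX_X
_XXX_X
t=3: __XXX_
XXX___
XXXX_X
_XXX_X
t=4: __XXX_
XXX__X
XXXXX_
_XXX__
t=5: __X_X_
XX_XXX
XXX_X_
_XXX__
t=6: XXX_X_
_X_XXX
XXX_X_
_XXX__
t=7: XXX_X_
_X_XXX
XXX___
_XX_XX
t=8: ____X_
___XXX
XXX___
_XX_XX
t=9: ____X_
___XXX
XXXX__
_X_X_X
t=10: _X__X_
XXXXXX
X_XX__
_X_X_X
t=11: _X____
XXX___
X_XXX_
_X_X_X
t=12: _X____
XXX___
X_XXXX
_X_XX_
t=13: _X____
XXX__X
X_XX__
_X_XXX
t=14: _X____
XXX__X
X__X__
__X_XX
t=15: _X____
XX___X
XXX___
____XX
t=16: _X__X_
XX_XX_
XXX_X_
____XX
t=17: _X__X_
XX_XX_
XXX_XX
______
t=18: X___X_
_X_XX_
XXX_XX
______
t=19: X___X_
_X__X_
XX_X_X
___X__
t=20: X_____
_X_X_X
XX_XXX
___X__
t=21: _XX___
___X_X
XX_XXX
___X__
t=22: _XX___
_X_X_X
__XXXX
_X_X__
t=23: X_____
___X_X
__XXXX
_X_X__
t=24: X_____
___X_X
X_XXXX
X__X__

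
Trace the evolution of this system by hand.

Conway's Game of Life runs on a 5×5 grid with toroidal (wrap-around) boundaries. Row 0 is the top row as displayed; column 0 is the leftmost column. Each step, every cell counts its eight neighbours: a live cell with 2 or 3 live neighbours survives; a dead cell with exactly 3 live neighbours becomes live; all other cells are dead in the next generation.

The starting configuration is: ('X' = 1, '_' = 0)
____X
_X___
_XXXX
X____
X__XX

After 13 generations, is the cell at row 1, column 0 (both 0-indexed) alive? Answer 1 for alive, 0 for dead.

gen 0: ____X
_X___
_XXXX
X____
X__XX
gen 1: ___XX
_X__X
_XXXX
_____
X__X_
gen 2: __XX_
_X___
_XXXX
XX___
___X_
gen 3: __XX_
XX__X
___XX
XX___
_X_XX
gen 4: _____
XX___
__XX_
_X___
_X_XX
gen 5: _XX_X
_XX__
X_X__
XX__X
X_X__
gen 6: _____
_____
__XXX
__XXX
__X__
gen 7: _____
___X_
__X_X
_X__X
__X__
gen 8: _____
___X_
X_X_X
XXX__
_____
gen 9: _____
___XX
X_X_X
X_XXX
_X___
gen 10: _____
X__XX
__X__
__X__
XXXXX
gen 11: _____
___XX
_XX_X
X___X
XXXXX
gen 12: _X___
X_XXX
_XX__
_____
_XXX_
gen 13: _____
X__XX
XXX_X
___X_
_XX__

1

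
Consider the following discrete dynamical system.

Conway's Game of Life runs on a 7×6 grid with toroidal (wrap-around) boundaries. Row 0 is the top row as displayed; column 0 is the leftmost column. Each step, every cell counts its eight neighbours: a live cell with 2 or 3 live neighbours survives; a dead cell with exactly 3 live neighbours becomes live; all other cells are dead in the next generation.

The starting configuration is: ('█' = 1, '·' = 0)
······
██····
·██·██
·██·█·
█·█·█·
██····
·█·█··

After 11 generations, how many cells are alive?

8

gen 0: ······
██····
·██·██
·██·█·
█·█·█·
██····
·█·█··
gen 1: ███···
███··█
····██
····█·
█·█···
█··█·█
███···
gen 2: ···█··
··███·
·█·██·
···██·
██·██·
···█·█
···█··
gen 3: ······
······
·····█
██····
█·····
█··█·█
··██··
gen 4: ······
······
█·····
██···█
······
██████
··███·
gen 5: ···█··
······
██···█
██···█
···█··
██···█
█·····
gen 6: ······
█·····
·█···█
·██·██
··█·█·
██···█
██···█
gen 7: ·█···█
█·····
·██·██
·██·██
··█·█·
··█·█·
·█···█
gen 8: ·█···█
··█·█·
··█·█·
······
··█·█·
·██·██
·██·██
gen 9: ·█···█
·██·██
······
······
·██·██
······
······
gen 10: ·██·██
·██·██
······
······
······
······
······
gen 11: ·██·██
·██·██
······
······
······
······
······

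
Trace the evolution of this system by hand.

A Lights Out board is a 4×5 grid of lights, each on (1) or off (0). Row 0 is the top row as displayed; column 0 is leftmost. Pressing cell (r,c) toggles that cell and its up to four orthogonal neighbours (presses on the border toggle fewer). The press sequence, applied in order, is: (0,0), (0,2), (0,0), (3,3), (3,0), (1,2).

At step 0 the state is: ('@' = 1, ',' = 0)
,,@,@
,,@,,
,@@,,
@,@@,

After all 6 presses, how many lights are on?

step 0: ,,@,@
,,@,,
,@@,,
@,@@,
step 1: @@@,@
@,@,,
,@@,,
@,@@,
step 2: @,,@@
@,,,,
,@@,,
@,@@,
step 3: ,@,@@
,,,,,
,@@,,
@,@@,
step 4: ,@,@@
,,,,,
,@@@,
@,,,@
step 5: ,@,@@
,,,,,
@@@@,
,@,,@
step 6: ,@@@@
,@@@,
@@,@,
,@,,@

12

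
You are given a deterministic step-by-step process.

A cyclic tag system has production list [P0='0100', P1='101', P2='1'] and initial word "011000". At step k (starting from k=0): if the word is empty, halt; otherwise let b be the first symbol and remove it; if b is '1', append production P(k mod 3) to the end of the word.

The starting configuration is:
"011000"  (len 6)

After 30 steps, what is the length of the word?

0) "011000"  (len 6)
1) "11000"  (len 5)
2) "1000101"  (len 7)
3) "0001011"  (len 7)
4) "001011"  (len 6)
5) "01011"  (len 5)
6) "1011"  (len 4)
7) "0110100"  (len 7)
8) "110100"  (len 6)
9) "101001"  (len 6)
10) "010010100"  (len 9)
11) "10010100"  (len 8)
12) "00101001"  (len 8)
13) "0101001"  (len 7)
14) "101001"  (len 6)
15) "010011"  (len 6)
16) "10011"  (len 5)
17) "0011101"  (len 7)
18) "011101"  (len 6)
19) "11101"  (len 5)
20) "1101101"  (len 7)
21) "1011011"  (len 7)
22) "0110110100"  (len 10)
23) "110110100"  (len 9)
24) "101101001"  (len 9)
25) "011010010100"  (len 12)
26) "11010010100"  (len 11)
27) "10100101001"  (len 11)
28) "01001010010100"  (len 14)
29) "1001010010100"  (len 13)
30) "0010100101001"  (len 13)

13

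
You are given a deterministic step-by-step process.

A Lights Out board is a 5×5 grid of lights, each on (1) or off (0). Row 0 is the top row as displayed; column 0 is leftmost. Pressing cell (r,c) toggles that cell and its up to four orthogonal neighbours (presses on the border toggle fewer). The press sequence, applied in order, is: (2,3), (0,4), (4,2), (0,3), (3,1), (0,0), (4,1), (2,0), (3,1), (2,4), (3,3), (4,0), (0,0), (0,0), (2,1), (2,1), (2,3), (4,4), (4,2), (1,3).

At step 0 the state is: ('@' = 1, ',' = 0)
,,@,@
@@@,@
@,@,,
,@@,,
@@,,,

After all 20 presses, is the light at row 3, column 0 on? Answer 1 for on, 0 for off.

k=0  ,,@,@
@@@,@
@,@,,
,@@,,
@@,,,
k=1  ,,@,@
@@@@@
@,,@@
,@@@,
@@,,,
k=2  ,,@@,
@@@@,
@,,@@
,@@@,
@@,,,
k=3  ,,@@,
@@@@,
@,,@@
,@,@,
@,@@,
k=4  ,,,,@
@@@,,
@,,@@
,@,@,
@,@@,
k=5  ,,,,@
@@@,,
@@,@@
@,@@,
@@@@,
k=6  @@,,@
,@@,,
@@,@@
@,@@,
@@@@,
k=7  @@,,@
,@@,,
@@,@@
@@@@,
,,,@,
k=8  @@,,@
@@@,,
,,,@@
,@@@,
,,,@,
k=9  @@,,@
@@@,,
,@,@@
@,,@,
,@,@,
k=10  @@,,@
@@@,@
,@,,,
@,,@@
,@,@,
k=11  @@,,@
@@@,@
,@,@,
@,@,,
,@,,,
k=12  @@,,@
@@@,@
,@,@,
,,@,,
@,,,,
k=13  ,,,,@
,@@,@
,@,@,
,,@,,
@,,,,
k=14  @@,,@
@@@,@
,@,@,
,,@,,
@,,,,
k=15  @@,,@
@,@,@
@,@@,
,@@,,
@,,,,
k=16  @@,,@
@@@,@
,@,@,
,,@,,
@,,,,
k=17  @@,,@
@@@@@
,@@,@
,,@@,
@,,,,
k=18  @@,,@
@@@@@
,@@,@
,,@@@
@,,@@
k=19  @@,,@
@@@@@
,@@,@
,,,@@
@@@,@
k=20  @@,@@
@@,,,
,@@@@
,,,@@
@@@,@

0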